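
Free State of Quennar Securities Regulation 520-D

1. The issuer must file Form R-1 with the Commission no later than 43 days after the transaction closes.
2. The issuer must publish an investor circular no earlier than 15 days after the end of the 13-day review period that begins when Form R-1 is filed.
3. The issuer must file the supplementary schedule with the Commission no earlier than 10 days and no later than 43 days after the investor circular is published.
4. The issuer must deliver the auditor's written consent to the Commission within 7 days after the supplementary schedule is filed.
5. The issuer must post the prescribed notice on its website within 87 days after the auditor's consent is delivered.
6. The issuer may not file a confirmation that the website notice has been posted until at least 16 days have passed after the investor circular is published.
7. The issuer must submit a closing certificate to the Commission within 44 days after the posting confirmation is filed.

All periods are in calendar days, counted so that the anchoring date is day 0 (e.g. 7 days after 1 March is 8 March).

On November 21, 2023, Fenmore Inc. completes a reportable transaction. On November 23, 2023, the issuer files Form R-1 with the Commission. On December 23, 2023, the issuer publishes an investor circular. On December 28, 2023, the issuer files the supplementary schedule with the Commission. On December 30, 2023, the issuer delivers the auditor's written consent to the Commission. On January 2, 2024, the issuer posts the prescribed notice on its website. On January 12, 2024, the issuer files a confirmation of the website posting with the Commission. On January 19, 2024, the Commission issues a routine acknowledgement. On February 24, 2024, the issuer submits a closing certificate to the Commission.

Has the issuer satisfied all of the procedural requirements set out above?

No

(1) due by November 21, 2023 + 43 days = January 3, 2024; completed November 23, 2023, before the deadline.
(2) permitted from December 6, 2023 + 15 days = December 21, 2023 onward; December 23, 2023 is on or after that date.
(3) the permitted window runs from December 23, 2023 + 10 = January 2, 2024 to December 23, 2023 + 43 = February 4, 2024; done December 28, 2023 — 5 days before the window opened.
Later steps need not be reached.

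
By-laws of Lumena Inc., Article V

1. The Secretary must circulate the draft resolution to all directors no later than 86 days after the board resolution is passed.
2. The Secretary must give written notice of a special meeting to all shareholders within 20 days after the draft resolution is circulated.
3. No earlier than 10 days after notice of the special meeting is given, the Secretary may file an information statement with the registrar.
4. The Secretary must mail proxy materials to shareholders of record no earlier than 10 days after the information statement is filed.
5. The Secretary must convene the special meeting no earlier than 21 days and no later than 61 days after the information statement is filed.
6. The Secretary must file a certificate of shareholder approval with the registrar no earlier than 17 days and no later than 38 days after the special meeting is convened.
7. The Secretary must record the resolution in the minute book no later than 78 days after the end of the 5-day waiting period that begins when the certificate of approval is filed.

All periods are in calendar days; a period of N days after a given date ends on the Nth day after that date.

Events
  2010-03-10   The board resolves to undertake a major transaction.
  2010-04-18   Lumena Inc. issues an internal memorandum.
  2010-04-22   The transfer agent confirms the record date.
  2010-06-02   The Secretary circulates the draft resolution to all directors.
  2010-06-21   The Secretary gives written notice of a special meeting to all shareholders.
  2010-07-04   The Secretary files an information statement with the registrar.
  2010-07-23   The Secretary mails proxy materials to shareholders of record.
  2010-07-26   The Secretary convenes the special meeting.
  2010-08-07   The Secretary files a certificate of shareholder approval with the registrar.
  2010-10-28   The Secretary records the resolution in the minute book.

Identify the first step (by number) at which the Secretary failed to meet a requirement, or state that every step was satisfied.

Step 1: 86 days after 2010-03-10 (when the board resolution is passed) is 2010-06-04; completed 2010-06-02, before the deadline.
Step 2: 20 days after 2010-06-02 (when the draft resolution is circulated) is 2010-06-22; 2010-06-21 is within that limit.
Step 3: the earliest permitted date is 10 days after 2010-06-21 (when notice of the special meeting is given), i.e. 2010-07-01; 2010-07-04 is on or after that date.
Step 4: the earliest permitted date is 10 days after 2010-07-04 (when the information statement is filed), i.e. 2010-07-14; done 2010-07-23, after the minimum wait.
Step 5: the window is 21–61 days after 2010-07-04 (when the information statement is filed), so 2010-07-25 through 2010-09-03; done 2010-07-26 — within the window.
Step 6: the window is 17–38 days after 2010-07-26 (when the special meeting is convened), so 2010-08-12 through 2010-09-02; 2010-08-07 is 5 days too early.
No need to go further; step 6 was not satisfied.

Step 6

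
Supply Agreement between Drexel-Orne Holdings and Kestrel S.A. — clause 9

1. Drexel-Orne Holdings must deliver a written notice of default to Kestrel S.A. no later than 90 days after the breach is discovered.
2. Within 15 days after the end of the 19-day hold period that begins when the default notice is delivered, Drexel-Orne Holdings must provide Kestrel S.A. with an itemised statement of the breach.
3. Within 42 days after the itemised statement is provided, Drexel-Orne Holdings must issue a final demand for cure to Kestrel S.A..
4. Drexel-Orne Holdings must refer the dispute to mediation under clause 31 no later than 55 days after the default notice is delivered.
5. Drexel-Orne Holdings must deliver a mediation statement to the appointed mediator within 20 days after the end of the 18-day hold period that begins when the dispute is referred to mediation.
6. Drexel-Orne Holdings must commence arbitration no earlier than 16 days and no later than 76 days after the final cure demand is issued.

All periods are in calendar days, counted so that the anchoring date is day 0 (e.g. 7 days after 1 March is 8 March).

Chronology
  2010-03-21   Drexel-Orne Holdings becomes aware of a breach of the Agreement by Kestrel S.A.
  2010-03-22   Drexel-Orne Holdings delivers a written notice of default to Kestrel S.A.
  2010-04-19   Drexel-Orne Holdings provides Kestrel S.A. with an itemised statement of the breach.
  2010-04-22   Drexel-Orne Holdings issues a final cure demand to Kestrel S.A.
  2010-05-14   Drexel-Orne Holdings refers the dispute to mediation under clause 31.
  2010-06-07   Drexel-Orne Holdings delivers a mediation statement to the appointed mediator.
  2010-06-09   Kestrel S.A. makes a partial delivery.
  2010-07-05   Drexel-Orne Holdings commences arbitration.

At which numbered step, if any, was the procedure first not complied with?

None — every step was satisfied

Step 1 — counting 90 days from 2010-03-21 (when the breach is discovered) gives a deadline of 2010-06-19; completed 2010-03-22, before the deadline.
Step 2 — counting 15 days from 2010-04-10 (end of the 19-day hold period, which began when the default notice is delivered on 2010-03-22) gives a deadline of 2010-04-25; done 2010-04-19 — timely.
Step 3 — counting 42 days from 2010-04-19 (when the itemised statement is provided) gives a deadline of 2010-05-31; completed 2010-04-22, before the deadline.
Step 4 — counting 55 days from 2010-03-22 (when the default notice is delivered) gives a deadline of 2010-05-16; completed 2010-05-14, before the deadline.
Step 5 — counting 20 days from 2010-06-01 (end of the 18-day hold period, which began when the dispute is referred to mediation on 2010-05-14) gives a deadline of 2010-06-21; completed 2010-06-07, before the deadline.
Step 6 — 16 and 76 days from 2010-04-22 (when the final cure demand is issued) are 2010-05-08 and 2010-07-07 respectively; 2010-07-05 falls inside that range.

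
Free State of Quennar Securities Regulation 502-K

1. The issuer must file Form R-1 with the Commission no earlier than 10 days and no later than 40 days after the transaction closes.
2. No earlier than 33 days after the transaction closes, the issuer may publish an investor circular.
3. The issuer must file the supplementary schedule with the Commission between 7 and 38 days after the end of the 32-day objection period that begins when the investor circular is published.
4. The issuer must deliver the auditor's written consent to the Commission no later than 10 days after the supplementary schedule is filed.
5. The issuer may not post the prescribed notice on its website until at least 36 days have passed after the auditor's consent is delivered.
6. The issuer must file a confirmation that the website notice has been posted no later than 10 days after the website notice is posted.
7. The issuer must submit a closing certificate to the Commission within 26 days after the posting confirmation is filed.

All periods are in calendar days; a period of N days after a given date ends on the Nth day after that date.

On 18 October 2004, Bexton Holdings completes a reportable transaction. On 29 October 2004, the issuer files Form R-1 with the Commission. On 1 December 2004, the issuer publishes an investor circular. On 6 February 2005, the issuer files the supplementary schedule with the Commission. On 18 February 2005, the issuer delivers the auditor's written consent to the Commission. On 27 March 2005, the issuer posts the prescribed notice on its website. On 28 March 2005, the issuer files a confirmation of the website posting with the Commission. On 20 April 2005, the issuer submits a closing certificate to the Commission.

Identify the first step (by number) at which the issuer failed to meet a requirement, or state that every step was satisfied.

Step 4

Step 1 — 10 and 40 days from 18 October 2004 (when the transaction closes) are 28 October 2004 and 27 November 2004 respectively; 29 October 2004 falls inside that range.
Step 2 — must wait 33 days from 18 October 2004 (when the transaction closes), so not before 20 November 2004; 1 December 2004 is on or after that date.
Step 3 — 7 and 38 days from 2 January 2005 (end of the 32-day objection period, which began when the investor circular is published on 1 December 2004) are 9 January 2005 and 9 February 2005 respectively; done 6 February 2005 — within the window.
Step 4 — counting 10 days from 6 February 2005 (when the supplementary schedule is filed) gives a deadline of 16 February 2005; done 18 February 2005 — 2 days late.
The analysis stops there.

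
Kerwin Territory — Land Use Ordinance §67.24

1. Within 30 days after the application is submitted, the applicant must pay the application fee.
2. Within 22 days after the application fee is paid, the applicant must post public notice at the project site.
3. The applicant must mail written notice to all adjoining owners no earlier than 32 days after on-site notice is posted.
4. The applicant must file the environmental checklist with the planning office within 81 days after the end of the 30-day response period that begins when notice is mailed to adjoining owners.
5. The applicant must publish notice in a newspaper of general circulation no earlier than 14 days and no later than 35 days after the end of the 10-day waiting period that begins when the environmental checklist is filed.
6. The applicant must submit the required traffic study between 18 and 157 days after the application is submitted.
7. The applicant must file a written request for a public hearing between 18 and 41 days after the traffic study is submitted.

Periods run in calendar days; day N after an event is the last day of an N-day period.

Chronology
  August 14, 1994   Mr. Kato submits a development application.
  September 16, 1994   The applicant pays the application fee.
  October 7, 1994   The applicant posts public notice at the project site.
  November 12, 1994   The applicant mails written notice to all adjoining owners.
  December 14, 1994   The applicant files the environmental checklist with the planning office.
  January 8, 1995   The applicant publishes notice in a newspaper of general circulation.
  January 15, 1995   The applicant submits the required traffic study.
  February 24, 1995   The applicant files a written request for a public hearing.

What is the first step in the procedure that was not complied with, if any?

Step 1

Step 1: 30 days after August 14, 1994 (when the application is submitted) is September 13, 1994; September 16, 1994 misses that deadline by 3 days.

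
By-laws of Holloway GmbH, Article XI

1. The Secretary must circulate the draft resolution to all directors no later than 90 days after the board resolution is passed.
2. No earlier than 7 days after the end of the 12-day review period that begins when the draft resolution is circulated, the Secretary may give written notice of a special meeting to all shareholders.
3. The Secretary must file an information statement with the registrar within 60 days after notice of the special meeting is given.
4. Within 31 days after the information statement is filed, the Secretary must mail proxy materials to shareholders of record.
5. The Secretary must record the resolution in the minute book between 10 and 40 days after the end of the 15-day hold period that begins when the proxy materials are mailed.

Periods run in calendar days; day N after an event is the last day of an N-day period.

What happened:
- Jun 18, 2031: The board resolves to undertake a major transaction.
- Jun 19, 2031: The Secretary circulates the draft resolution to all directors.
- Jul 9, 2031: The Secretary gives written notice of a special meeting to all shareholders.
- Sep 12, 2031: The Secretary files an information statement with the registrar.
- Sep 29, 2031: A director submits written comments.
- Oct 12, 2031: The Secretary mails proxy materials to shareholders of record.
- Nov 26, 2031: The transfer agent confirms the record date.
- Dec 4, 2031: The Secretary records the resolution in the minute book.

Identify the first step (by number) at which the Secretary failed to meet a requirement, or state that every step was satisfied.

(1) due by Jun 18, 2031 + 90 days = Sep 16, 2031; done Jun 19, 2031 — timely.
(2) permitted from Jul 1, 2031 + 7 days = Jul 8, 2031 onward; Jul 9, 2031 is on or after that date.
(3) due by Jul 9, 2031 + 60 days = Sep 7, 2031; Sep 12, 2031 misses that deadline by 5 days.
Later steps need not be reached.

Step 3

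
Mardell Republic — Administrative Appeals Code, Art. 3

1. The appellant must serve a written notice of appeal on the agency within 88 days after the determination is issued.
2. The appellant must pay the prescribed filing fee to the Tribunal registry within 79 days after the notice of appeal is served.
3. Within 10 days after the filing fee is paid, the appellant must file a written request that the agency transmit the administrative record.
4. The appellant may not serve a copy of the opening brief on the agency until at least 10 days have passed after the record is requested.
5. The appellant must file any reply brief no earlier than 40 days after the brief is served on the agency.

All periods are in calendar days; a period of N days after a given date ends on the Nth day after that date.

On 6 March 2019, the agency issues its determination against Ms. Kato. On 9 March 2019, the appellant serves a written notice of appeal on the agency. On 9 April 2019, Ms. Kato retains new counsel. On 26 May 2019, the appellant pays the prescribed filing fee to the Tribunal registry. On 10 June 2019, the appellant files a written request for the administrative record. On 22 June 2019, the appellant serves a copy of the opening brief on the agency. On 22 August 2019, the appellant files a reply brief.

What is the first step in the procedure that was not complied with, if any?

Step 1 — counting 88 days from 6 March 2019 (when the determination is issued) gives a deadline of 2 June 2019; completed 9 March 2019, before the deadline.
Step 2 — counting 79 days from 9 March 2019 (when the notice of appeal is served) gives a deadline of 27 May 2019; completed 26 May 2019, before the deadline.
Step 3 — counting 10 days from 26 May 2019 (when the filing fee is paid) gives a deadline of 5 June 2019; not done until 10 June 2019, 5 days after the deadline.
The analysis stops there.

Step 3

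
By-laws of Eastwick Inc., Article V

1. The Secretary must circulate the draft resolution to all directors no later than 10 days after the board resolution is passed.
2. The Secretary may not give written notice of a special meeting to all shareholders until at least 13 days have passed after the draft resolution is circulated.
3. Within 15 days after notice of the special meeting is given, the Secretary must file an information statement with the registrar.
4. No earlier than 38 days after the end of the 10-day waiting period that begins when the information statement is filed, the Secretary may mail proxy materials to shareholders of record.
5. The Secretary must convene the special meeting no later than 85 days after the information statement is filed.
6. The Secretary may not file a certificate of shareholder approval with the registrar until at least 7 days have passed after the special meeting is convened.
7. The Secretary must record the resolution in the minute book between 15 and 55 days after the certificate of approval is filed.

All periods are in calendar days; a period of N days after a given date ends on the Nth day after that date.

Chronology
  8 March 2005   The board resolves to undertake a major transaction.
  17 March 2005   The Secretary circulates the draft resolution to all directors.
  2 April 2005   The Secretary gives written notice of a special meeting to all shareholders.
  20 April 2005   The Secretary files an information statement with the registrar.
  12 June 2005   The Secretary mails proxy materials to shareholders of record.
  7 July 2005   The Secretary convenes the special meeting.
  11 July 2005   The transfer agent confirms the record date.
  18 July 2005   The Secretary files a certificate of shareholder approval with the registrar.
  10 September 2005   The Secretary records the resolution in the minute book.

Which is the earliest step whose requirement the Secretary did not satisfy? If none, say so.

Step 1 — counting 10 days from 8 March 2005 (when the board resolution is passed) gives a deadline of 18 March 2005; done 17 March 2005 — timely.
Step 2 — must wait 13 days from 17 March 2005 (when the draft resolution is circulated), so not before 30 March 2005; 2 April 2005 is on or after that date.
Step 3 — counting 15 days from 2 April 2005 (when notice of the special meeting is given) gives a deadline of 17 April 2005; done 20 April 2005 — 3 days late.
No need to go further; step 3 was not satisfied.

Step 3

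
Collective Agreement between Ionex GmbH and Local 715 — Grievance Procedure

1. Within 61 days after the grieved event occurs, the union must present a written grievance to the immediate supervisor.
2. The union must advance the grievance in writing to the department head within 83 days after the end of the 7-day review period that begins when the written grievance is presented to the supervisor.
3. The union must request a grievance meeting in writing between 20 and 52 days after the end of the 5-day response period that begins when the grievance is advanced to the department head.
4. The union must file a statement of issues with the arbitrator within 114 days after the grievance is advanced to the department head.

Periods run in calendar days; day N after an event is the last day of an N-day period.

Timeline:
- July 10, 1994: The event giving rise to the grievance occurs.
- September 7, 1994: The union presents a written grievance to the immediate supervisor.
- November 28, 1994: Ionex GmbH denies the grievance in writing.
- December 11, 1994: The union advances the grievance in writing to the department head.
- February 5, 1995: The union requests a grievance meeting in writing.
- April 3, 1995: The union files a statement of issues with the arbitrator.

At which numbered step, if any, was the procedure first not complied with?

Step 1 — counting 61 days from July 10, 1994 (when the grieved event occurs) gives a deadline of September 9, 1994; done September 7, 1994 — timely.
Step 2 — counting 83 days from September 14, 1994 (end of the 7-day review period, which began when the written grievance is presented to the supervisor on September 7, 1994) gives a deadline of December 6, 1994; not done until December 11, 1994, 5 days after the deadline.
That is the first point of non-compliance.

Step 2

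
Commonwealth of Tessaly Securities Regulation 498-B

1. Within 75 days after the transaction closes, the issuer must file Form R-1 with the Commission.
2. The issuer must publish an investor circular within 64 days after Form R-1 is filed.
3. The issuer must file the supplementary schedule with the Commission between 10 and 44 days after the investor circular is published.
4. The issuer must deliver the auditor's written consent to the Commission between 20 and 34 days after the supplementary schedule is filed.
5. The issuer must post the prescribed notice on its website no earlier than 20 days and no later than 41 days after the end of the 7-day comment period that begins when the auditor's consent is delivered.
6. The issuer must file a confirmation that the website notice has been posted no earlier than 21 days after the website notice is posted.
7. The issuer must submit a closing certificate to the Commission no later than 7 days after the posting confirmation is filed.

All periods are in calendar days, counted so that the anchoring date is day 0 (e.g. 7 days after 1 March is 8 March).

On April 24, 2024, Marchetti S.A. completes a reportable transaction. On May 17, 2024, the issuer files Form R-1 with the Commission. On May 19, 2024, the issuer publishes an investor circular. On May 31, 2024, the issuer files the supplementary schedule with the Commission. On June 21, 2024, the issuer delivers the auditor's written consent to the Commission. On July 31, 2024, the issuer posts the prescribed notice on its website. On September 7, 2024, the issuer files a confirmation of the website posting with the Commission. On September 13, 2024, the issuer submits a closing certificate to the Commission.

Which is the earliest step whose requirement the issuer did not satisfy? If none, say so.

(1) due by April 24, 2024 + 75 days = July 8, 2024; completed May 17, 2024, before the deadline.
(2) due by May 17, 2024 + 64 days = July 20, 2024; done May 19, 2024 — timely.
(3) the permitted window runs from May 19, 2024 + 10 = May 29, 2024 to May 19, 2024 + 44 = July 2, 2024; May 31, 2024 falls inside that range.
(4) the permitted window runs from May 31, 2024 + 20 = June 20, 2024 to May 31, 2024 + 34 = July 4, 2024; June 21, 2024 falls inside that range.
(5) the permitted window runs from June 28, 2024 + 20 = July 18, 2024 to June 28, 2024 + 41 = August 8, 2024; July 31, 2024 falls inside that range.
(6) permitted from July 31, 2024 + 21 days = August 21, 2024 onward; done September 7, 2024, after the minimum wait.
(7) due by September 7, 2024 + 7 days = September 14, 2024; done September 13, 2024 — timely.

None — every step was satisfied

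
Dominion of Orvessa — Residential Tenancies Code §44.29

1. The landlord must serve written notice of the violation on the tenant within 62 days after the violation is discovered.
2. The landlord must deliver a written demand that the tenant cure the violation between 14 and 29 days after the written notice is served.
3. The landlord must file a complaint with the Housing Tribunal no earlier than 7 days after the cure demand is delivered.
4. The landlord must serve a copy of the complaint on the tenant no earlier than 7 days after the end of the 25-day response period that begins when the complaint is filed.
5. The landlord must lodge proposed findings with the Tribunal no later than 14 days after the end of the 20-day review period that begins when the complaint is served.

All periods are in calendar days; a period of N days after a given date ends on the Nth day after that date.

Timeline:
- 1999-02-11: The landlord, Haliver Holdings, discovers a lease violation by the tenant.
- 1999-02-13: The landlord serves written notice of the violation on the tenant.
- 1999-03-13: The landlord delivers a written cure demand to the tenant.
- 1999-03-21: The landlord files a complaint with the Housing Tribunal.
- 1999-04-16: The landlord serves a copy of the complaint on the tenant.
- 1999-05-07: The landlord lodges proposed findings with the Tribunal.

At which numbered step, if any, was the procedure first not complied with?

Step 1 — counting 62 days from 1999-02-11 (when the violation is discovered) gives a deadline of 1999-04-14; completed 1999-02-13, before the deadline.
Step 2 — 14 and 29 days from 1999-02-13 (when the written notice is served) are 1999-02-27 and 1999-03-14 respectively; done 1999-03-13 — within the window.
Step 3 — must wait 7 days from 1999-03-13 (when the cure demand is delivered), so not before 1999-03-20; done 1999-03-21, after the minimum wait.
Step 4 — must wait 7 days from 1999-04-15 (end of the 25-day response period, which began when the complaint is filed on 1999-03-21), so not before 1999-04-22; acted on 1999-04-16, 6 days prematurely.
No need to go further; step 4 was not satisfied.

Step 4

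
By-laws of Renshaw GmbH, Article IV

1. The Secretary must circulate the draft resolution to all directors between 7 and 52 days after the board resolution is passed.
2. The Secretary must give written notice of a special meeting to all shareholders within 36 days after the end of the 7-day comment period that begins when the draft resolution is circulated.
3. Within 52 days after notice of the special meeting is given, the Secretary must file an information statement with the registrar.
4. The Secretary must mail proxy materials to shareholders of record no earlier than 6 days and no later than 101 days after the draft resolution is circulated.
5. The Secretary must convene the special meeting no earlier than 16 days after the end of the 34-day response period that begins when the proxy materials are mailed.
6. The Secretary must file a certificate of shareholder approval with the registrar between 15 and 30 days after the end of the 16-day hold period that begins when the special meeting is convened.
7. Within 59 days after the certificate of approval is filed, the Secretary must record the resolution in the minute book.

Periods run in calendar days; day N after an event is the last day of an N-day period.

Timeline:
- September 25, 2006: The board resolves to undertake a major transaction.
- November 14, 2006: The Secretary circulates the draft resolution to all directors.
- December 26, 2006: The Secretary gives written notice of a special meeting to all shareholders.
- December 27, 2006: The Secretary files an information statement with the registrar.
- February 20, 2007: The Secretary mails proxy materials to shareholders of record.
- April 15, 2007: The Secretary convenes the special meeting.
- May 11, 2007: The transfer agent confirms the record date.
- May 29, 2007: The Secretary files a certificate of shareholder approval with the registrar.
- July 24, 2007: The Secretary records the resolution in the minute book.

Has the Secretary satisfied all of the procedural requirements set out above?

Step 1: the window is 7–52 days after September 25, 2006 (when the board resolution is passed), so October 2, 2006 through November 16, 2006; November 14, 2006 falls inside that range.
Step 2: 36 days after November 21, 2006 (end of the 7-day comment period, which began when the draft resolution is circulated on November 14, 2006) is December 27, 2006; completed December 26, 2006, before the deadline.
Step 3: 52 days after December 26, 2006 (when notice of the special meeting is given) is February 16, 2007; completed December 27, 2006, before the deadline.
Step 4: the window is 6–101 days after November 14, 2006 (when the draft resolution is circulated), so November 20, 2006 through February 23, 2007; done February 20, 2007, which is between those dates.
Step 5: the earliest permitted date is 16 days after March 26, 2007 (end of the 34-day response period, which began when the proxy materials are mailed on February 20, 2007), i.e. April 11, 2007; done April 15, 2007, after the minimum wait.
Step 6: the window is 15–30 days after May 1, 2007 (end of the 16-day hold period, which began when the special meeting is convened on April 15, 2007), so May 16, 2007 through May 31, 2007; May 29, 2007 falls inside that range.
Step 7: 59 days after May 29, 2007 (when the certificate of approval is filed) is July 27, 2007; completed July 24, 2007, before the deadline.

Yes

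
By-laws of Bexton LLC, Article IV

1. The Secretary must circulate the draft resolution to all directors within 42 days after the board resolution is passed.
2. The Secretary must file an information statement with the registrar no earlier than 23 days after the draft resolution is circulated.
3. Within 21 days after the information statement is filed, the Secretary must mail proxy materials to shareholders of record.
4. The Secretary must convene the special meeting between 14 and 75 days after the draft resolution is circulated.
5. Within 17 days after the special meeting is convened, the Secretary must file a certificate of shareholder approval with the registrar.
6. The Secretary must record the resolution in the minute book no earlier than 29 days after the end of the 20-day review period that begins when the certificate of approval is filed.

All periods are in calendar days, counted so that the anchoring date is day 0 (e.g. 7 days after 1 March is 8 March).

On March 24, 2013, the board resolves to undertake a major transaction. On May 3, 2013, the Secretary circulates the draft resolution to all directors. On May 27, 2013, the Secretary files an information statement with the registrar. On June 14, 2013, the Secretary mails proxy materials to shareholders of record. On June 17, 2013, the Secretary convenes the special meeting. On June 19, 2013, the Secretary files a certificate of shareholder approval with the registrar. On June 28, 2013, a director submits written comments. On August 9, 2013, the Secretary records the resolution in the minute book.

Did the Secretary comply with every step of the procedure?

Yes

Step 1 — counting 42 days from March 24, 2013 (when the board resolution is passed) gives a deadline of May 5, 2013; completed May 3, 2013, before the deadline.
Step 2 — must wait 23 days from May 3, 2013 (when the draft resolution is circulated), so not before May 26, 2013; May 27, 2013 is on or after that date.
Step 3 — counting 21 days from May 27, 2013 (when the information statement is filed) gives a deadline of June 17, 2013; done June 14, 2013 — timely.
Step 4 — 14 and 75 days from May 3, 2013 (when the draft resolution is circulated) are May 17, 2013 and July 17, 2013 respectively; done June 17, 2013, which is between those dates.
Step 5 — counting 17 days from June 17, 2013 (when the special meeting is convened) gives a deadline of July 4, 2013; done June 19, 2013 — timely.
Step 6 — must wait 29 days from July 9, 2013 (end of the 20-day review period, which began when the certificate of approval is filed on June 19, 2013), so not before August 7, 2013; August 9, 2013 is on or after that date.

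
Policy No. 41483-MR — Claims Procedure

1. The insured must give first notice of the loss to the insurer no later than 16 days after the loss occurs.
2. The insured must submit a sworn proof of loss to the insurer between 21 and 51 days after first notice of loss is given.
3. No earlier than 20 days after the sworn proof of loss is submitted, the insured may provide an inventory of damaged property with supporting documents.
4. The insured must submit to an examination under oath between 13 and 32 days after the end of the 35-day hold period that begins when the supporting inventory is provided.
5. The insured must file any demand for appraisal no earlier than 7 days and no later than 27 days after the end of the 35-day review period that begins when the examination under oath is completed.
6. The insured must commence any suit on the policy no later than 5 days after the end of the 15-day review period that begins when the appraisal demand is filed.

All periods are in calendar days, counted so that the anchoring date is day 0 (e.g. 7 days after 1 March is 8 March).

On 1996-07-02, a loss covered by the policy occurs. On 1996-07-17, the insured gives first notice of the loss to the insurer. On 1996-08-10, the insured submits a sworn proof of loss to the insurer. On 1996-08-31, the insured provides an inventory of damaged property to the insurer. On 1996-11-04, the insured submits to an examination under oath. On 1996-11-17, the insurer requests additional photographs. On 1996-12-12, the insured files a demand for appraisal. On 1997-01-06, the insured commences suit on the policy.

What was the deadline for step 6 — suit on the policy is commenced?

1997-01-01

The appraisal demand is filed on 1996-12-12; the 15-day review period therefore ends 1996-12-27, and step 6 runs from that date. 5 days after 1996-12-27 is 1997-01-01.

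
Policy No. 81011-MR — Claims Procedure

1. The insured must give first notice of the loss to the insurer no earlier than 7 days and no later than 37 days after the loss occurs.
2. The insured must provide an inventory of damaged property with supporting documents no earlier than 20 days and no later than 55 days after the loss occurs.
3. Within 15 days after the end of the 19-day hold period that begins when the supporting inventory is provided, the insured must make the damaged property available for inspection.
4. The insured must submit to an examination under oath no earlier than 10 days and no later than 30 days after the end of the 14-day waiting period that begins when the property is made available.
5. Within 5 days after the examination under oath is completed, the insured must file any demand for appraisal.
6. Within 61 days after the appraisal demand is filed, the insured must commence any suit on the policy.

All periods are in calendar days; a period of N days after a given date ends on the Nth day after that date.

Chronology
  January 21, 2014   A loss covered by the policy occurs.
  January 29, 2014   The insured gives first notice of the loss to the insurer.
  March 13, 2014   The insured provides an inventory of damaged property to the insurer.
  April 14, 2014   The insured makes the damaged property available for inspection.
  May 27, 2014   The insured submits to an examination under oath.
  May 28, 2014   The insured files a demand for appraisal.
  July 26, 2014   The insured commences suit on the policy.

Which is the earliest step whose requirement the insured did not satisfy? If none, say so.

Step 1 — 7 and 37 days from January 21, 2014 (when the loss occurs) are January 28, 2014 and February 27, 2014 respectively; done January 29, 2014, which is between those dates.
Step 2 — 20 and 55 days from January 21, 2014 (when the loss occurs) are February 10, 2014 and March 17, 2014 respectively; done March 13, 2014 — within the window.
Step 3 — counting 15 days from April 1, 2014 (end of the 19-day hold period, which began when the supporting inventory is provided on March 13, 2014) gives a deadline of April 16, 2014; completed April 14, 2014, before the deadline.
Step 4 — 10 and 30 days from April 28, 2014 (end of the 14-day waiting period, which began when the property is made available on April 14, 2014) are May 8, 2014 and May 28, 2014 respectively; May 27, 2014 falls inside that range.
Step 5 — counting 5 days from May 27, 2014 (when the examination under oath is completed) gives a deadline of June 1, 2014; May 28, 2014 is within that limit.
Step 6 — counting 61 days from May 28, 2014 (when the appraisal demand is filed) gives a deadline of July 28, 2014; completed July 26, 2014, before the deadline.

None — every step was satisfied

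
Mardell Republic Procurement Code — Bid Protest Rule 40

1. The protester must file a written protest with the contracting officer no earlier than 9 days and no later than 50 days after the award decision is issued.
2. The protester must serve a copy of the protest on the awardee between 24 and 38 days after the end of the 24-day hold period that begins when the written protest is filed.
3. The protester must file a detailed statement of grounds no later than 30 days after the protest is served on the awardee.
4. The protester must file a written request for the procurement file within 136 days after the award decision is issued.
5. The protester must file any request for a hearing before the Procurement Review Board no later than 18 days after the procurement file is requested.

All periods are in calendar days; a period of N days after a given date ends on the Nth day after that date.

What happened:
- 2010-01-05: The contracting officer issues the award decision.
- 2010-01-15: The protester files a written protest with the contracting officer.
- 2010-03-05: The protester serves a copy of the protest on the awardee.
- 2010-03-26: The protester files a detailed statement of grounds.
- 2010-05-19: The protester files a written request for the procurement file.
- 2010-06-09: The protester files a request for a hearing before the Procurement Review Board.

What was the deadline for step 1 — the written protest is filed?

2010-02-24

Step 1 runs from 2010-01-05, when the award decision is issued. The window is 9–50 days after 2010-01-05; it closes on 2010-02-24.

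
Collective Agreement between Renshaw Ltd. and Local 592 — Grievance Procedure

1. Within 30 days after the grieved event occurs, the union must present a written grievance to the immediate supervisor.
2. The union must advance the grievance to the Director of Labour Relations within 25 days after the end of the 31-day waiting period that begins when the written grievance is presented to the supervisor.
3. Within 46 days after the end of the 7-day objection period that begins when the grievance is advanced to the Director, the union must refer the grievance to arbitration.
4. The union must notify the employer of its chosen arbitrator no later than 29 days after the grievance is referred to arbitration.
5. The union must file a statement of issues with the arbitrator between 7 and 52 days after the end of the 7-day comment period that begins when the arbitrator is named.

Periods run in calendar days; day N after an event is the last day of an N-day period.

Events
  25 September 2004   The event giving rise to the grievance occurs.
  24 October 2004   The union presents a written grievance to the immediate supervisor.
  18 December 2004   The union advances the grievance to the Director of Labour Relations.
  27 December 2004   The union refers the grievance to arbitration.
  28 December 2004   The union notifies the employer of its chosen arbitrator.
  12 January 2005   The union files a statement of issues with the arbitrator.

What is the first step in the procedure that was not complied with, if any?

Step 1 — counting 30 days from 25 September 2004 (when the grieved event occurs) gives a deadline of 25 October 2004; done 24 October 2004 — timely.
Step 2 — counting 25 days from 24 November 2004 (end of the 31-day waiting period, which began when the written grievance is presented to the supervisor on 24 October 2004) gives a deadline of 19 December 2004; 18 December 2004 is within that limit.
Step 3 — counting 46 days from 25 December 2004 (end of the 7-day objection period, which began when the grievance is advanced to the Director on 18 December 2004) gives a deadline of 9 February 2005; done 27 December 2004 — timely.
Step 4 — counting 29 days from 27 December 2004 (when the grievance is referred to arbitration) gives a deadline of 25 January 2005; completed 28 December 2004, before the deadline.
Step 5 — 7 and 52 days from 4 January 2005 (end of the 7-day comment period, which began when the arbitrator is named on 28 December 2004) are 11 January 2005 and 25 February 2005 respectively; done 12 January 2005 — within the window.

None — every step was satisfied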